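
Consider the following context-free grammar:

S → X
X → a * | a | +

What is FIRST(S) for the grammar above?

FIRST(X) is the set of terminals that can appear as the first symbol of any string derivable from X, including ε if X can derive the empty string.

We compute FIRST(S) using the standard algorithm.
FIRST(S) = {+, a}
FIRST(X) = {+, a}
Therefore, FIRST(S) = {+, a}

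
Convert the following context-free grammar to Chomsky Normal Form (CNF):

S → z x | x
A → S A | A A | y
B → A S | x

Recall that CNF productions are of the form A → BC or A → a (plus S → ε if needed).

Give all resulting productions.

TZ → z; TX → x; S → x; A → y; B → x; S → TZ TX; A → S A; A → A A; B → A S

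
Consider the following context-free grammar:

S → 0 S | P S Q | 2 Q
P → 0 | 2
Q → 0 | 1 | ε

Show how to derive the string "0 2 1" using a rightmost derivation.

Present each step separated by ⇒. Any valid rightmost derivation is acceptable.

S ⇒ 0 S ⇒ 0 2 Q ⇒ 0 2 1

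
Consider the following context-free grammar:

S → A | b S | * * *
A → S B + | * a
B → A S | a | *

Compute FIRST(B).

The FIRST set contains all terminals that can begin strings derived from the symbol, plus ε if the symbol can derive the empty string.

We compute FIRST(B) using the standard algorithm.
FIRST(A) = {*, b}
FIRST(B) = {*, a, b}
FIRST(S) = {*, b}
Therefore, FIRST(B) = {*, a, b}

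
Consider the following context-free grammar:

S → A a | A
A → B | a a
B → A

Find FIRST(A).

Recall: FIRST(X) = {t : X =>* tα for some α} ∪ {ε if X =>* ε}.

We compute FIRST(A) using the standard algorithm.
FIRST(A) = {a}
FIRST(B) = {a}
FIRST(S) = {a}
Therefore, FIRST(A) = {a}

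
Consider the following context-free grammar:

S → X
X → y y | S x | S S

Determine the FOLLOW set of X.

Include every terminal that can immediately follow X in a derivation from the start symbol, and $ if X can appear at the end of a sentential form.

We compute FOLLOW(X) using the standard algorithm.
FOLLOW(S) starts with {$}.
FIRST(S) = {y}
FIRST(X) = {y}
FOLLOW(S) = {$, x, y}
FOLLOW(X) = {$, x, y}
Therefore, FOLLOW(X) = {$, x, y}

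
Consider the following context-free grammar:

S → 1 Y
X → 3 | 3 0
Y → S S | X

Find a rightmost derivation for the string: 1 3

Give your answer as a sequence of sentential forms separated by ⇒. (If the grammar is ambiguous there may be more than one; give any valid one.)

S ⇒ 1 Y ⇒ 1 X ⇒ 1 3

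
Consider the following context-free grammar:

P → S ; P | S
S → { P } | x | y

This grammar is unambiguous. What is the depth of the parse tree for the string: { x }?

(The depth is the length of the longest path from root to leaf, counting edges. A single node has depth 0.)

4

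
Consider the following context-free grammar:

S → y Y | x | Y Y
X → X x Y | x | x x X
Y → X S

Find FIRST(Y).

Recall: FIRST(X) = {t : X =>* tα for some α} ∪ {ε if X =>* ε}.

We compute FIRST(Y) using the standard algorithm.
FIRST(S) = {x, y}
FIRST(X) = {x}
FIRST(Y) = {x}
Therefore, FIRST(Y) = {x}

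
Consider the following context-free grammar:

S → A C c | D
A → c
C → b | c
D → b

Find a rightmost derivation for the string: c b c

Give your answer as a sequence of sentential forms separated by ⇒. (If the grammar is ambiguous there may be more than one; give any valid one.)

S ⇒ A C c ⇒ A b c ⇒ c b c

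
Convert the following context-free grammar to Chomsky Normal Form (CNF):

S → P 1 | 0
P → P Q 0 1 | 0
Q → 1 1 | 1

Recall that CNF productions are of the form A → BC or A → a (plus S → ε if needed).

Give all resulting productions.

T1 → 1; S → 0; T0 → 0; P → 0; Q → 1; S → P T1; P → P X0; X0 → Q X1; X1 → T0 T1; Q → T1 T1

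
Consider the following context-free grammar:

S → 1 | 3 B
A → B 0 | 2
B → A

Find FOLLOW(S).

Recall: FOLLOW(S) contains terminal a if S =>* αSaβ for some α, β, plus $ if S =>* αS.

We compute FOLLOW(S) using the standard algorithm.
FOLLOW(S) starts with {$}.
FIRST(A) = {2}
FIRST(B) = {2}
FIRST(S) = {1, 3}
FOLLOW(A) = {$, 0}
FOLLOW(B) = {$, 0}
FOLLOW(S) = {$}
Therefore, FOLLOW(S) = {$}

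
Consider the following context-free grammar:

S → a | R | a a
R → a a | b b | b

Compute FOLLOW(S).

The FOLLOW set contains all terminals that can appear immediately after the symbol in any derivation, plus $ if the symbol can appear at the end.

We compute FOLLOW(S) using the standard algorithm.
FOLLOW(S) starts with {$}.
FIRST(R) = {a, b}
FIRST(S) = {a, b}
FOLLOW(R) = {$}
FOLLOW(S) = {$}
Therefore, FOLLOW(S) = {$}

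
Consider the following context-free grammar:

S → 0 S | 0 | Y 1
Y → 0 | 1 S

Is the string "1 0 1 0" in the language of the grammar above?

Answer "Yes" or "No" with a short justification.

No - no valid derivation exists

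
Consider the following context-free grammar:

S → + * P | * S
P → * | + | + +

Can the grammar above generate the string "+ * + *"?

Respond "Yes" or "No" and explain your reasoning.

No - no valid derivation exists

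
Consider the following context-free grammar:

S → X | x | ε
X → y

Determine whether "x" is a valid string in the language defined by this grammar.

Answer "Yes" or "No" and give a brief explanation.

Yes - a valid derivation exists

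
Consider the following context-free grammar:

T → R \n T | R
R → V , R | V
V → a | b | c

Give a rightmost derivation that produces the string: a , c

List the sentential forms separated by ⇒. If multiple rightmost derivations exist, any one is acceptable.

T ⇒ R ⇒ V , R ⇒ V , V ⇒ V , c ⇒ a , c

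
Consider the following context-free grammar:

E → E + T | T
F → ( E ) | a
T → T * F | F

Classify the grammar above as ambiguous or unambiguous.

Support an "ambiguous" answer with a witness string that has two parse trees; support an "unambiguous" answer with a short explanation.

Unambiguous - every string in the language has a unique parse tree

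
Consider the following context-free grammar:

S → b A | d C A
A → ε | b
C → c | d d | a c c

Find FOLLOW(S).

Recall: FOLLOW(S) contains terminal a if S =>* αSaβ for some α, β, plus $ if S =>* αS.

We compute FOLLOW(S) using the standard algorithm.
FOLLOW(S) starts with {$}.
FIRST(A) = {b, ε}
FIRST(C) = {a, c, d}
FIRST(S) = {b, d}
FOLLOW(A) = {$}
FOLLOW(C) = {$, b}
FOLLOW(S) = {$}
Therefore, FOLLOW(S) = {$}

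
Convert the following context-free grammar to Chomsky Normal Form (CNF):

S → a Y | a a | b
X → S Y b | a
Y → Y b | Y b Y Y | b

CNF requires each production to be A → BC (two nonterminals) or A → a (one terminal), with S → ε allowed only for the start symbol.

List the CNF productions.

TA → a; S → b; TB → b; X → a; Y → b; S → TA Y; S → TA TA; X → S X0; X0 → Y TB; Y → Y TB; Y → Y X1; X1 → TB X2; X2 → Y Y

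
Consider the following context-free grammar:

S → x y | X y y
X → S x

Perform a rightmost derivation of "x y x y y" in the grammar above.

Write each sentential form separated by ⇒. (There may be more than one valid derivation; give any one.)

S ⇒ X y y ⇒ S x y y ⇒ x y x y y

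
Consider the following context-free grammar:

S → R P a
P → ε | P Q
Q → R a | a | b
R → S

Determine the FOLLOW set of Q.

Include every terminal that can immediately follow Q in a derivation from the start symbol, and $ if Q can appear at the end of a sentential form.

We compute FOLLOW(Q) using the standard algorithm.
FOLLOW(S) starts with {$}.
FIRST(P) = {a, b, ε}
FIRST(Q) = {a, b}
FIRST(R) = {}
FIRST(S) = {}
FOLLOW(P) = {a, b}
FOLLOW(Q) = {a, b}
FOLLOW(R) = {a, b}
FOLLOW(S) = {$, a, b}
Therefore, FOLLOW(Q) = {a, b}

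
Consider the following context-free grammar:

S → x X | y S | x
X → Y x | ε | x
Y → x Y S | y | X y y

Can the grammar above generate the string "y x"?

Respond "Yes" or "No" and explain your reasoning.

Yes - a valid derivation exists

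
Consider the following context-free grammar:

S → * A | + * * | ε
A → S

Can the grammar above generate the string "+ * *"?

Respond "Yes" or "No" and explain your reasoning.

Yes - a valid derivation exists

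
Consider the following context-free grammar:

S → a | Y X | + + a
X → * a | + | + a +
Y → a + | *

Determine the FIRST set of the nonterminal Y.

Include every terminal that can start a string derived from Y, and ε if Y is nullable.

We compute FIRST(Y) using the standard algorithm.
FIRST(S) = {*, +, a}
FIRST(X) = {*, +}
FIRST(Y) = {*, a}
Therefore, FIRST(Y) = {*, a}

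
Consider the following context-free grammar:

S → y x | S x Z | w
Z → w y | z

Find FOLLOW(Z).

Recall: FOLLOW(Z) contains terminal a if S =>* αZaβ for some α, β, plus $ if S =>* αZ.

We compute FOLLOW(Z) using the standard algorithm.
FOLLOW(S) starts with {$}.
FIRST(S) = {w, y}
FIRST(Z) = {w, z}
FOLLOW(S) = {$, x}
FOLLOW(Z) = {$, x}
Therefore, FOLLOW(Z) = {$, x}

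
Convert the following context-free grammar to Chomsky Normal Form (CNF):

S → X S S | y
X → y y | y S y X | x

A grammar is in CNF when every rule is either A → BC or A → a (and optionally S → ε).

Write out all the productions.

S → y; TY → y; X → x; S → X X0; X0 → S S; X → TY TY; X → TY X1; X1 → S X2; X2 → TY X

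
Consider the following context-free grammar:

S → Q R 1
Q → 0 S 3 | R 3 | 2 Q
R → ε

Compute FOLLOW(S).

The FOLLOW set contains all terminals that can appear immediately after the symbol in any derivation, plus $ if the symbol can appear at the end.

We compute FOLLOW(S) using the standard algorithm.
FOLLOW(S) starts with {$}.
FIRST(Q) = {0, 2, 3}
FIRST(R) = {ε}
FIRST(S) = {0, 2, 3}
FOLLOW(Q) = {1}
FOLLOW(R) = {1, 3}
FOLLOW(S) = {$, 3}
Therefore, FOLLOW(S) = {$, 3}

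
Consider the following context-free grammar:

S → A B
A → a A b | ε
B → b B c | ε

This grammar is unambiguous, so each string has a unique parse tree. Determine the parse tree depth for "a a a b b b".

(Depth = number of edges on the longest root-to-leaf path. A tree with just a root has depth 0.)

5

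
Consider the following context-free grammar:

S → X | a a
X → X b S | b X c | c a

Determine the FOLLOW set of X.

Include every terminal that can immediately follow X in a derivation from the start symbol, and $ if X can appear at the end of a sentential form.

We compute FOLLOW(X) using the standard algorithm.
FOLLOW(S) starts with {$}.
FIRST(S) = {a, b, c}
FIRST(X) = {b, c}
FOLLOW(S) = {$, b, c}
FOLLOW(X) = {$, b, c}
Therefore, FOLLOW(X) = {$, b, c}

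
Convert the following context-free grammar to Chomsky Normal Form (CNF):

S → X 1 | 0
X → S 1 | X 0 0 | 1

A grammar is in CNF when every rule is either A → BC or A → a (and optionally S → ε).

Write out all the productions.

T1 → 1; S → 0; T0 → 0; X → 1; S → X T1; X → S T1; X → X X0; X0 → T0 T0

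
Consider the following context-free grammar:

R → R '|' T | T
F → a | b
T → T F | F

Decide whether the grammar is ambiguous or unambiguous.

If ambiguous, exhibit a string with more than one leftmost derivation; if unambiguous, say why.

Unambiguous - every string in the language has a unique leftmost derivation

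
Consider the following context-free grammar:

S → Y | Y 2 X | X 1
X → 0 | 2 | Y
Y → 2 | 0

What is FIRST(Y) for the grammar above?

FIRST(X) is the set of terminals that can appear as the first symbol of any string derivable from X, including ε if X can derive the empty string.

We compute FIRST(Y) using the standard algorithm.
FIRST(S) = {0, 2}
FIRST(X) = {0, 2}
FIRST(Y) = {0, 2}
Therefore, FIRST(Y) = {0, 2}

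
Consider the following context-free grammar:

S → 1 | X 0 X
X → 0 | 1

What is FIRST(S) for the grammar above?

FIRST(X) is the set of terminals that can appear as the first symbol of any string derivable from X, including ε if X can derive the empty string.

We compute FIRST(S) using the standard algorithm.
FIRST(S) = {0, 1}
FIRST(X) = {0, 1}
Therefore, FIRST(S) = {0, 1}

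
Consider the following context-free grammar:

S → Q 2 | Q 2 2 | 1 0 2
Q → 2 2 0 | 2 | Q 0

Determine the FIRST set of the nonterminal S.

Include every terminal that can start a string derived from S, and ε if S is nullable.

We compute FIRST(S) using the standard algorithm.
FIRST(Q) = {2}
FIRST(S) = {1, 2}
Therefore, FIRST(S) = {1, 2}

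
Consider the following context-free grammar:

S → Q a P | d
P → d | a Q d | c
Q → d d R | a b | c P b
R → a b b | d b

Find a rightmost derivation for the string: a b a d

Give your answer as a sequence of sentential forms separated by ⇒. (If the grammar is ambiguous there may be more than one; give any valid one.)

S ⇒ Q a P ⇒ Q a d ⇒ a b a d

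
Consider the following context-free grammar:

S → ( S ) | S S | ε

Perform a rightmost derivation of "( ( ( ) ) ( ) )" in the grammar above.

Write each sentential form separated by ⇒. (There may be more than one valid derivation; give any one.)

S ⇒ ( S ) ⇒ ( S S ) ⇒ ( S ( S ) ) ⇒ ( S ( ) ) ⇒ ( ( S ) ( ) ) ⇒ ( ( ( S ) ) ( ) ) ⇒ ( ( ( ) ) ( ) )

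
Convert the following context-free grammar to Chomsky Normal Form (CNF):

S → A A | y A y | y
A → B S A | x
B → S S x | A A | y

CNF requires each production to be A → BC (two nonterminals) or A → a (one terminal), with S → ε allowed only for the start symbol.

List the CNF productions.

TY → y; S → y; A → x; TX → x; B → y; S → A A; S → TY X0; X0 → A TY; A → B X1; X1 → S A; B → S X2; X2 → S TX; B → A A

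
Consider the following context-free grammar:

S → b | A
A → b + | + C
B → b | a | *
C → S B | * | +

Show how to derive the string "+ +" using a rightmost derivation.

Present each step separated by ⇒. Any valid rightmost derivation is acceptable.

S ⇒ A ⇒ + C ⇒ + +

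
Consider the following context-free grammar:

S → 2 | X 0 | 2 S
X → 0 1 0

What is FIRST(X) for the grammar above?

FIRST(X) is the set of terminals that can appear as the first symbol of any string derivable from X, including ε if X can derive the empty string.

We compute FIRST(X) using the standard algorithm.
FIRST(S) = {0, 2}
FIRST(X) = {0}
Therefore, FIRST(X) = {0}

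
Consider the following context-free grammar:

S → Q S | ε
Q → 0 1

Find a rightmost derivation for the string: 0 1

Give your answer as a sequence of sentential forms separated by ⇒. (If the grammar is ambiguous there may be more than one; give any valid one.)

S ⇒ Q S ⇒ Q ⇒ 0 1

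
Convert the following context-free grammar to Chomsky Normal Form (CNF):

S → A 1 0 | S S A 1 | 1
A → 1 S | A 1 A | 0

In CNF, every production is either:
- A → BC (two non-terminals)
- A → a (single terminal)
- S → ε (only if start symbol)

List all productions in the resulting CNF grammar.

T1 → 1; T0 → 0; S → 1; A → 0; S → A X0; X0 → T1 T0; S → S X1; X1 → S X2; X2 → A T1; A → T1 S; A → A X3; X3 → T1 A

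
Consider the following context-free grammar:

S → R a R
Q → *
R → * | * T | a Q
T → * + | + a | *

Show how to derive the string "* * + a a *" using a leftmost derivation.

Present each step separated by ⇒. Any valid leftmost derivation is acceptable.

S ⇒ R a R ⇒ * T a R ⇒ * * + a R ⇒ * * + a a Q ⇒ * * + a a *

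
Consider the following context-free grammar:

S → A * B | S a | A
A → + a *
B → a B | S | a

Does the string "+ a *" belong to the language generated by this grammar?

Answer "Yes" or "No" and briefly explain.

Yes - a valid derivation exists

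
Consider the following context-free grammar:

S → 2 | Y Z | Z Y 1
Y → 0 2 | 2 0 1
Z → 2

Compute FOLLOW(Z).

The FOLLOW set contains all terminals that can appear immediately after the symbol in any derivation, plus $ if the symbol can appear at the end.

We compute FOLLOW(Z) using the standard algorithm.
FOLLOW(S) starts with {$}.
FIRST(S) = {0, 2}
FIRST(Y) = {0, 2}
FIRST(Z) = {2}
FOLLOW(S) = {$}
FOLLOW(Y) = {1, 2}
FOLLOW(Z) = {$, 0, 2}
Therefore, FOLLOW(Z) = {$, 0, 2}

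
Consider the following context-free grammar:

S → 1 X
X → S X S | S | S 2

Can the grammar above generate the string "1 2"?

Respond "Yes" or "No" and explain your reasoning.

No - no valid derivation exists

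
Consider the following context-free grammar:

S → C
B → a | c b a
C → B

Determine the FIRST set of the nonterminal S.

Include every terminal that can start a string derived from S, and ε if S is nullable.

We compute FIRST(S) using the standard algorithm.
FIRST(B) = {a, c}
FIRST(C) = {a, c}
FIRST(S) = {a, c}
Therefore, FIRST(S) = {a, c}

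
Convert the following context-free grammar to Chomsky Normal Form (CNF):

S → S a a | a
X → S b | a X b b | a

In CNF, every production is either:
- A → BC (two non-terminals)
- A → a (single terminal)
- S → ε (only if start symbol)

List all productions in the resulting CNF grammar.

TA → a; S → a; TB → b; X → a; S → S X0; X0 → TA TA; X → S TB; X → TA X1; X1 → X X2; X2 → TB TB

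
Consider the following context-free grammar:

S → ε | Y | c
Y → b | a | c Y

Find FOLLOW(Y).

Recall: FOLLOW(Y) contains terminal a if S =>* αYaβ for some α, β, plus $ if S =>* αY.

We compute FOLLOW(Y) using the standard algorithm.
FOLLOW(S) starts with {$}.
FIRST(S) = {a, b, c, ε}
FIRST(Y) = {a, b, c}
FOLLOW(S) = {$}
FOLLOW(Y) = {$}
Therefore, FOLLOW(Y) = {$}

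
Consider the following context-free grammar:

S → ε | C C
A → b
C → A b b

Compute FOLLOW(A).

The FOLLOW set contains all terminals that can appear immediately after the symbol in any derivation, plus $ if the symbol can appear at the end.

We compute FOLLOW(A) using the standard algorithm.
FOLLOW(S) starts with {$}.
FIRST(A) = {b}
FIRST(C) = {b}
FIRST(S) = {b, ε}
FOLLOW(A) = {b}
FOLLOW(C) = {$, b}
FOLLOW(S) = {$}
Therefore, FOLLOW(A) = {b}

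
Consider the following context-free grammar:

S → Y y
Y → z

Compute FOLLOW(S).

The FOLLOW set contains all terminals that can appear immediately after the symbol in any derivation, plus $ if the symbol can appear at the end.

We compute FOLLOW(S) using the standard algorithm.
FOLLOW(S) starts with {$}.
FIRST(S) = {z}
FIRST(Y) = {z}
FOLLOW(S) = {$}
FOLLOW(Y) = {y}
Therefore, FOLLOW(S) = {$}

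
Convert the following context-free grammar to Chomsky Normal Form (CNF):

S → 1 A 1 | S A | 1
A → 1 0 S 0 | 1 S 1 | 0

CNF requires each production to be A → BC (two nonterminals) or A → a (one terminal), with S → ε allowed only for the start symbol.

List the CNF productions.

T1 → 1; S → 1; T0 → 0; A → 0; S → T1 X0; X0 → A T1; S → S A; A → T1 X1; X1 → T0 X2; X2 → S T0; A → T1 X3; X3 → S T1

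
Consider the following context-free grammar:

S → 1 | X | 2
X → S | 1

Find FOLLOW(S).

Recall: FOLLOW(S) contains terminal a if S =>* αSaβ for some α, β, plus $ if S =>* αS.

We compute FOLLOW(S) using the standard algorithm.
FOLLOW(S) starts with {$}.
FIRST(S) = {1, 2}
FIRST(X) = {1, 2}
FOLLOW(S) = {$}
FOLLOW(X) = {$}
Therefore, FOLLOW(S) = {$}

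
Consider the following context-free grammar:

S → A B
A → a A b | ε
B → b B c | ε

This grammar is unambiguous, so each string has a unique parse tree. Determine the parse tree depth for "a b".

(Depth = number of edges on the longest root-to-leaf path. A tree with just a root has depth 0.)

3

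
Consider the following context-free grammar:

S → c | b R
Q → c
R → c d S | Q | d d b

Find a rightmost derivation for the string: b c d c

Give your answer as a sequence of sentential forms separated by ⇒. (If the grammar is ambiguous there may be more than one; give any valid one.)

S ⇒ b R ⇒ b c d S ⇒ b c d c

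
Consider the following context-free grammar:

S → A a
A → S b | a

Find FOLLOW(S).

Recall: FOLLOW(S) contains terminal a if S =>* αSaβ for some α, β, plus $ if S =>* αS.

We compute FOLLOW(S) using the standard algorithm.
FOLLOW(S) starts with {$}.
FIRST(A) = {a}
FIRST(S) = {a}
FOLLOW(A) = {a}
FOLLOW(S) = {$, b}
Therefore, FOLLOW(S) = {$, b}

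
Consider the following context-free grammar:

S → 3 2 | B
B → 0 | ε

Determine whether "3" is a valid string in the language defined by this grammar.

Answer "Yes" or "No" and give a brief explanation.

No - no valid derivation exists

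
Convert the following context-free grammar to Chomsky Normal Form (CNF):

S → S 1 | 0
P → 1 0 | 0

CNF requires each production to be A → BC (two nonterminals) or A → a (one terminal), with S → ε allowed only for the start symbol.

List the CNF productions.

T1 → 1; S → 0; T0 → 0; P → 0; S → S T1; P → T1 T0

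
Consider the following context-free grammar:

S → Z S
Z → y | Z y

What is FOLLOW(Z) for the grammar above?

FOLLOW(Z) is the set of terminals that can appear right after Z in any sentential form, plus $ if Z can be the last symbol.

We compute FOLLOW(Z) using the standard algorithm.
FOLLOW(S) starts with {$}.
FIRST(S) = {y}
FIRST(Z) = {y}
FOLLOW(S) = {$}
FOLLOW(Z) = {y}
Therefore, FOLLOW(Z) = {y}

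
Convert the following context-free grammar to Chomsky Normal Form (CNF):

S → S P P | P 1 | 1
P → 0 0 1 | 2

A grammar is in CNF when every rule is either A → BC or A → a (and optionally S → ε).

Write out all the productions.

T1 → 1; S → 1; T0 → 0; P → 2; S → S X0; X0 → P P; S → P T1; P → T0 X1; X1 → T0 T1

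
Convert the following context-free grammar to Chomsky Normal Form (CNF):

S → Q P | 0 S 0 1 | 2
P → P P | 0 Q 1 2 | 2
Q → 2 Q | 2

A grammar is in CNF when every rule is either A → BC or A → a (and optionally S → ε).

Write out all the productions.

T0 → 0; T1 → 1; S → 2; T2 → 2; P → 2; Q → 2; S → Q P; S → T0 X0; X0 → S X1; X1 → T0 T1; P → P P; P → T0 X2; X2 → Q X3; X3 → T1 T2; Q → T2 Q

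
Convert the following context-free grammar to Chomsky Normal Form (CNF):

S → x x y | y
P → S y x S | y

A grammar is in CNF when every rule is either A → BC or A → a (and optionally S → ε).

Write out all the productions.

TX → x; TY → y; S → y; P → y; S → TX X0; X0 → TX TY; P → S X1; X1 → TY X2; X2 → TX S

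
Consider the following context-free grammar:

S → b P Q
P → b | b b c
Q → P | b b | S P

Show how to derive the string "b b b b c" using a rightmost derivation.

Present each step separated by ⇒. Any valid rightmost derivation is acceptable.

S ⇒ b P Q ⇒ b P P ⇒ b P b b c ⇒ b b b b c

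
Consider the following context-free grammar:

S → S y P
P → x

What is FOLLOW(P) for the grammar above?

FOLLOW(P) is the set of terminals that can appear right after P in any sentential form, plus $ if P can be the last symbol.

We compute FOLLOW(P) using the standard algorithm.
FOLLOW(S) starts with {$}.
FIRST(P) = {x}
FIRST(S) = {}
FOLLOW(P) = {$, y}
FOLLOW(S) = {$, y}
Therefore, FOLLOW(P) = {$, y}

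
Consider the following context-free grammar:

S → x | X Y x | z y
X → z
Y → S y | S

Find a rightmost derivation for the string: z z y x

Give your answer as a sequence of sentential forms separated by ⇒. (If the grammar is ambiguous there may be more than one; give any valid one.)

S ⇒ X Y x ⇒ X S x ⇒ X z y x ⇒ z z y x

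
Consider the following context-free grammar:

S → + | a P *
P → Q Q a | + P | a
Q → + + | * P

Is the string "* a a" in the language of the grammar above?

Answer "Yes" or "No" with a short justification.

No - no valid derivation exists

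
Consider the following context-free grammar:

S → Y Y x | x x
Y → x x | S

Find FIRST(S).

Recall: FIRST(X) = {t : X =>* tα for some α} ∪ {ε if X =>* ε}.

We compute FIRST(S) using the standard algorithm.
FIRST(S) = {x}
FIRST(Y) = {x}
Therefore, FIRST(S) = {x}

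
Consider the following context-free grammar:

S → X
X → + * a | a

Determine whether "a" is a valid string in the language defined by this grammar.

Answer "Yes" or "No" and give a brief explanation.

Yes - a valid derivation exists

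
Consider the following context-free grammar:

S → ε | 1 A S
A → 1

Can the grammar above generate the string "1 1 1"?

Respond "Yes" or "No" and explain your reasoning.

No - no valid derivation exists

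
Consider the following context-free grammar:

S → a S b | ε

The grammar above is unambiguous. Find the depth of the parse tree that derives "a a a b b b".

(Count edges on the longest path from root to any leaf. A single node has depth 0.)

4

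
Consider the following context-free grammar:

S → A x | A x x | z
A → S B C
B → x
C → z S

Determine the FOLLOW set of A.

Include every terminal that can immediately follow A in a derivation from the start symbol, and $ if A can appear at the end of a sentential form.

We compute FOLLOW(A) using the standard algorithm.
FOLLOW(S) starts with {$}.
FIRST(A) = {z}
FIRST(B) = {x}
FIRST(C) = {z}
FIRST(S) = {z}
FOLLOW(A) = {x}
FOLLOW(B) = {z}
FOLLOW(C) = {x}
FOLLOW(S) = {$, x}
Therefore, FOLLOW(A) = {x}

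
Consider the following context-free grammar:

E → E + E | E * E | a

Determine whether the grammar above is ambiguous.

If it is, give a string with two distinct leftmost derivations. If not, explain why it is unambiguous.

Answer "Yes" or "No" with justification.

Yes - the string 'a * a + a + a * a' has two distinct leftmost derivations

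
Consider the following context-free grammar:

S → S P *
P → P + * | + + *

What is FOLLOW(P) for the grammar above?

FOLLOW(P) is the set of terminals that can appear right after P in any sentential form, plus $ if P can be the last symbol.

We compute FOLLOW(P) using the standard algorithm.
FOLLOW(S) starts with {$}.
FIRST(P) = {+}
FIRST(S) = {}
FOLLOW(P) = {*, +}
FOLLOW(S) = {$, +}
Therefore, FOLLOW(P) = {*, +}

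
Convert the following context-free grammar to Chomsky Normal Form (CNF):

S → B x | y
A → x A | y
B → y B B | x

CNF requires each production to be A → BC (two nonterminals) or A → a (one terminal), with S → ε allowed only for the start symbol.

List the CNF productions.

TX → x; S → y; A → y; TY → y; B → x; S → B TX; A → TX A; B → TY X0; X0 → B B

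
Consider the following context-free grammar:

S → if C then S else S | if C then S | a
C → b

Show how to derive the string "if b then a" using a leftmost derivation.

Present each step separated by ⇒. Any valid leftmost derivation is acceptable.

S ⇒ if C then S ⇒ if b then S ⇒ if b then a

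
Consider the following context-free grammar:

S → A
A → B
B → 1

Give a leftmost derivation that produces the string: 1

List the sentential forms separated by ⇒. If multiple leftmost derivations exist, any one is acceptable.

S ⇒ A ⇒ B ⇒ 1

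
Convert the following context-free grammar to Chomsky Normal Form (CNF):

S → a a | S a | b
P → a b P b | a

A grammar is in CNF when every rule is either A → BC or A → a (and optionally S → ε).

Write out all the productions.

TA → a; S → b; TB → b; P → a; S → TA TA; S → S TA; P → TA X0; X0 → TB X1; X1 → P TB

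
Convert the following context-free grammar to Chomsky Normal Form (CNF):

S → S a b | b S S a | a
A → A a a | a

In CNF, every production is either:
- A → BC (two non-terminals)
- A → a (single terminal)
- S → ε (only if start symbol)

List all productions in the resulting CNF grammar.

TA → a; TB → b; S → a; A → a; S → S X0; X0 → TA TB; S → TB X1; X1 → S X2; X2 → S TA; A → A X3; X3 → TA TA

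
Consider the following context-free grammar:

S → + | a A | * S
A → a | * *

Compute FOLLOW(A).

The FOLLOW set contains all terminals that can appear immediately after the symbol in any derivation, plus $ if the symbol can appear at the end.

We compute FOLLOW(A) using the standard algorithm.
FOLLOW(S) starts with {$}.
FIRST(A) = {*, a}
FIRST(S) = {*, +, a}
FOLLOW(A) = {$}
FOLLOW(S) = {$}
Therefore, FOLLOW(A) = {$}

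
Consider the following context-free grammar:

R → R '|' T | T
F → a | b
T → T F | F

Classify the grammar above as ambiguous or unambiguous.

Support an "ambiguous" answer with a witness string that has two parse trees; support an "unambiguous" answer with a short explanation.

Unambiguous - every string in the language has a unique parse tree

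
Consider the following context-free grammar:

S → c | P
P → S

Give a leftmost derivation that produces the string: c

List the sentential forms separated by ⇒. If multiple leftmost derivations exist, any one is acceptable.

S ⇒ P ⇒ S ⇒ c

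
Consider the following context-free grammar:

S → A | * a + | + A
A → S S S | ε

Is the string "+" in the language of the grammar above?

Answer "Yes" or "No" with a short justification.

Yes - a valid derivation exists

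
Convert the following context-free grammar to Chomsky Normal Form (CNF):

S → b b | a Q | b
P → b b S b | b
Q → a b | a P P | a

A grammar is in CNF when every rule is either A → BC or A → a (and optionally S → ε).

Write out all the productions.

TB → b; TA → a; S → b; P → b; Q → a; S → TB TB; S → TA Q; P → TB X0; X0 → TB X1; X1 → S TB; Q → TA TB; Q → TA X2; X2 → P P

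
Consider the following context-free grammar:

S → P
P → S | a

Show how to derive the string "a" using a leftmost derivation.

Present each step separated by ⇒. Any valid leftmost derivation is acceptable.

S ⇒ P ⇒ S ⇒ P ⇒ S ⇒ P ⇒ a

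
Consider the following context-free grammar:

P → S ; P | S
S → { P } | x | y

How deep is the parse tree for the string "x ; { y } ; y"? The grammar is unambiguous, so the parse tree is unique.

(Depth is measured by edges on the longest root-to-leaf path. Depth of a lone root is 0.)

5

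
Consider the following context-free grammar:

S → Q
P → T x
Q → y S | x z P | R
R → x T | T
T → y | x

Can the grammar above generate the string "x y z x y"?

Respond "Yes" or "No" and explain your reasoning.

No - no valid derivation exists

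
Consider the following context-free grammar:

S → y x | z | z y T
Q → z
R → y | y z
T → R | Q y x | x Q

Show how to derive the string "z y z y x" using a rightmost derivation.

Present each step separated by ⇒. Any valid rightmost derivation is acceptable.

S ⇒ z y T ⇒ z y Q y x ⇒ z y z y x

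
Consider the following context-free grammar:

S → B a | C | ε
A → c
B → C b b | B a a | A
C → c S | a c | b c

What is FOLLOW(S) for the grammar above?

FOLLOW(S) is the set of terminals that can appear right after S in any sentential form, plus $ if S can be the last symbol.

We compute FOLLOW(S) using the standard algorithm.
FOLLOW(S) starts with {$}.
FIRST(A) = {c}
FIRST(B) = {a, b, c}
FIRST(C) = {a, b, c}
FIRST(S) = {a, b, c, ε}
FOLLOW(A) = {a}
FOLLOW(B) = {a}
FOLLOW(C) = {$, b}
FOLLOW(S) = {$, b}
Therefore, FOLLOW(S) = {$, b}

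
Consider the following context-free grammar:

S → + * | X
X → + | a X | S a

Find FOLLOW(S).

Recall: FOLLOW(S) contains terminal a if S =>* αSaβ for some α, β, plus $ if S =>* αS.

We compute FOLLOW(S) using the standard algorithm.
FOLLOW(S) starts with {$}.
FIRST(S) = {+, a}
FIRST(X) = {+, a}
FOLLOW(S) = {$, a}
FOLLOW(X) = {$, a}
Therefore, FOLLOW(S) = {$, a}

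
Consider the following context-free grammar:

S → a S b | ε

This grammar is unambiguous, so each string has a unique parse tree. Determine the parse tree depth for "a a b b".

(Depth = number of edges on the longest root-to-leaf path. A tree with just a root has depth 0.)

3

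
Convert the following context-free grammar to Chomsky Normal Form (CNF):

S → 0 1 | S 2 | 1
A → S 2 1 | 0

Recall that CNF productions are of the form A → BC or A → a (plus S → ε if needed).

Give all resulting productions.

T0 → 0; T1 → 1; T2 → 2; S → 1; A → 0; S → T0 T1; S → S T2; A → S X0; X0 → T2 T1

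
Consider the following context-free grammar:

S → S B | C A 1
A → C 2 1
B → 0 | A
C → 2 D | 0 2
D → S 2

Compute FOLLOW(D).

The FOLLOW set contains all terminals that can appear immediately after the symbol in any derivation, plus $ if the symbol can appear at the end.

We compute FOLLOW(D) using the standard algorithm.
FOLLOW(S) starts with {$}.
FIRST(A) = {0, 2}
FIRST(B) = {0, 2}
FIRST(C) = {0, 2}
FIRST(D) = {0, 2}
FIRST(S) = {0, 2}
FOLLOW(A) = {$, 0, 1, 2}
FOLLOW(B) = {$, 0, 2}
FOLLOW(C) = {0, 2}
FOLLOW(D) = {0, 2}
FOLLOW(S) = {$, 0, 2}
Therefore, FOLLOW(D) = {0, 2}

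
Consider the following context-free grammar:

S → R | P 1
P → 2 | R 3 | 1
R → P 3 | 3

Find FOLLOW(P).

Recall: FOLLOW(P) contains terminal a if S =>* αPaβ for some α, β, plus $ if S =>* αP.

We compute FOLLOW(P) using the standard algorithm.
FOLLOW(S) starts with {$}.
FIRST(P) = {1, 2, 3}
FIRST(R) = {1, 2, 3}
FIRST(S) = {1, 2, 3}
FOLLOW(P) = {1, 3}
FOLLOW(R) = {$, 3}
FOLLOW(S) = {$}
Therefore, FOLLOW(P) = {1, 3}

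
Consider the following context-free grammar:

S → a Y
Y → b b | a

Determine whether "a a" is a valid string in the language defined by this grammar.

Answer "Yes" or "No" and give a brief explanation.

Yes - a valid derivation exists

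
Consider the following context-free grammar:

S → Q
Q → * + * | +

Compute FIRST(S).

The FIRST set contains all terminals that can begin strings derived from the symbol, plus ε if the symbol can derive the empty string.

We compute FIRST(S) using the standard algorithm.
FIRST(Q) = {*, +}
FIRST(S) = {*, +}
Therefore, FIRST(S) = {*, +}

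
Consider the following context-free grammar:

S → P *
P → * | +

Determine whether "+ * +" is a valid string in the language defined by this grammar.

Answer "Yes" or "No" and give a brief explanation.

No - no valid derivation exists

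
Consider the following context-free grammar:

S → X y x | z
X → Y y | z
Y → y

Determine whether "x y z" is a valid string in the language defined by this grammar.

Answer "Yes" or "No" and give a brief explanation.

No - no valid derivation exists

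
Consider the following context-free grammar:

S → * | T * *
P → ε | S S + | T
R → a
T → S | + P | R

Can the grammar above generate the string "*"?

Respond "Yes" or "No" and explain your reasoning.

Yes - a valid derivation exists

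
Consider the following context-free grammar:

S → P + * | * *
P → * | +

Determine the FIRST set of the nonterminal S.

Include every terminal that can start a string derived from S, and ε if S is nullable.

We compute FIRST(S) using the standard algorithm.
FIRST(P) = {*, +}
FIRST(S) = {*, +}
Therefore, FIRST(S) = {*, +}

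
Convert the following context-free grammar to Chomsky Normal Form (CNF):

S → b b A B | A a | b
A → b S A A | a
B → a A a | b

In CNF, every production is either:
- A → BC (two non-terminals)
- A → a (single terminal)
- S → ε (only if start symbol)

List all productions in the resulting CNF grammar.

TB → b; TA → a; S → b; A → a; B → b; S → TB X0; X0 → TB X1; X1 → A B; S → A TA; A → TB X2; X2 → S X3; X3 → A A; B → TA X4; X4 → A TA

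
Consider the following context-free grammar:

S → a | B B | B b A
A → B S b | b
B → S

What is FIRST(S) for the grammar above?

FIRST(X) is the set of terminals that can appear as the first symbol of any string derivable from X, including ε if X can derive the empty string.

We compute FIRST(S) using the standard algorithm.
FIRST(A) = {a, b}
FIRST(B) = {a}
FIRST(S) = {a}
Therefore, FIRST(S) = {a}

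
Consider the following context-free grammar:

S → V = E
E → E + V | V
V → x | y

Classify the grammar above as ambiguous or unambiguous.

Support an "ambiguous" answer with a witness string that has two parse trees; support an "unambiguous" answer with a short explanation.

Unambiguous - every string in the language has a unique parse tree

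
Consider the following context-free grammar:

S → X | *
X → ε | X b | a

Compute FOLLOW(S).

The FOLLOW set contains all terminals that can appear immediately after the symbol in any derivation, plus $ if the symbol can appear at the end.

We compute FOLLOW(S) using the standard algorithm.
FOLLOW(S) starts with {$}.
FIRST(S) = {*, a, b, ε}
FIRST(X) = {a, b, ε}
FOLLOW(S) = {$}
FOLLOW(X) = {$, b}
Therefore, FOLLOW(S) = {$}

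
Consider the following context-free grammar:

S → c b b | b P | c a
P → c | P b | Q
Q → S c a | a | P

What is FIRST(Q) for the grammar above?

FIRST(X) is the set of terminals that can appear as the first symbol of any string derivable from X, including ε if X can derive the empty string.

We compute FIRST(Q) using the standard algorithm.
FIRST(P) = {a, b, c}
FIRST(Q) = {a, b, c}
FIRST(S) = {b, c}
Therefore, FIRST(Q) = {a, b, c}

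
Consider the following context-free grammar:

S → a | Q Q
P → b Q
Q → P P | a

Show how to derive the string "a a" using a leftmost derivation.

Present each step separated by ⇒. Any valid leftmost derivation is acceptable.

S ⇒ Q Q ⇒ a Q ⇒ a a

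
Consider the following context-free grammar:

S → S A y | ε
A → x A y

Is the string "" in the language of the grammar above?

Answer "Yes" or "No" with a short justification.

Yes - a valid derivation exists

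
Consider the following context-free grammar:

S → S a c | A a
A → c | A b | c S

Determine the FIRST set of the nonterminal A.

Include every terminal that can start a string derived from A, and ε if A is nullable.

We compute FIRST(A) using the standard algorithm.
FIRST(A) = {c}
FIRST(S) = {c}
Therefore, FIRST(A) = {c}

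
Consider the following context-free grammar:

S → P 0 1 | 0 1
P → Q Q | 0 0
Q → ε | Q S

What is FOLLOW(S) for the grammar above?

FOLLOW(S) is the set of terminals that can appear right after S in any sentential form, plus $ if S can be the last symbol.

We compute FOLLOW(S) using the standard algorithm.
FOLLOW(S) starts with {$}.
FIRST(P) = {0, ε}
FIRST(Q) = {0, ε}
FIRST(S) = {0}
FOLLOW(P) = {0}
FOLLOW(Q) = {0}
FOLLOW(S) = {$, 0}
Therefore, FOLLOW(S) = {$, 0}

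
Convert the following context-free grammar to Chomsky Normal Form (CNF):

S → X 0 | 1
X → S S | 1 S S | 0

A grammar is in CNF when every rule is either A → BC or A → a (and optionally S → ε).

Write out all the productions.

T0 → 0; S → 1; T1 → 1; X → 0; S → X T0; X → S S; X → T1 X0; X0 → S S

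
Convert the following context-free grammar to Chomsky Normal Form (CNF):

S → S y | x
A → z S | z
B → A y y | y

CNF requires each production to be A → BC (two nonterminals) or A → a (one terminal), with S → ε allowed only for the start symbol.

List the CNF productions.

TY → y; S → x; TZ → z; A → z; B → y; S → S TY; A → TZ S; B → A X0; X0 → TY TY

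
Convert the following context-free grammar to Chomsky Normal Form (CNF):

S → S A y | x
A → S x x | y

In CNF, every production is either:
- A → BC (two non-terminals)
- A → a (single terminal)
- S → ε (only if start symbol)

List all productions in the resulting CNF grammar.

TY → y; S → x; TX → x; A → y; S → S X0; X0 → A TY; A → S X1; X1 → TX TX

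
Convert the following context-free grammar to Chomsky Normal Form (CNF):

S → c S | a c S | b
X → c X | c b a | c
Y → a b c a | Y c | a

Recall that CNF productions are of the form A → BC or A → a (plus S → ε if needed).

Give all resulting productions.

TC → c; TA → a; S → b; TB → b; X → c; Y → a; S → TC S; S → TA X0; X0 → TC S; X → TC X; X → TC X1; X1 → TB TA; Y → TA X2; X2 → TB X3; X3 → TC TA; Y → Y TC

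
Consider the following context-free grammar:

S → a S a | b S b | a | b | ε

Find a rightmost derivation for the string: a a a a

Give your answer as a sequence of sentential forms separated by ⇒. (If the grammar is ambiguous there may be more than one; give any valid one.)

S ⇒ a S a ⇒ a a S a a ⇒ a a a a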